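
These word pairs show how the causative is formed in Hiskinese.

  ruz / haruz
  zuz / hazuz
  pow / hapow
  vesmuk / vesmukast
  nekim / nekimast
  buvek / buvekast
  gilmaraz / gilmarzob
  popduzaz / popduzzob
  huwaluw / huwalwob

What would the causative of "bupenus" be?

ruz and gilmaraz both end in -z yet inflect differently (haruz, gilmarzob), so the final letter is not what conditions the rule; the number of vowels is.
"bupenus" has 3 vowels. The stems with 3 vowels (gilmaraz → gilmarzob, popduzaz → popduzzob, huwaluw → huwalwob) delete the last vowel and add -ob.
The other patterns: stems with 1 vowel add the prefix ha-; stems with 2 vowels add -ast.
So bupenus → bupensob.

bupensob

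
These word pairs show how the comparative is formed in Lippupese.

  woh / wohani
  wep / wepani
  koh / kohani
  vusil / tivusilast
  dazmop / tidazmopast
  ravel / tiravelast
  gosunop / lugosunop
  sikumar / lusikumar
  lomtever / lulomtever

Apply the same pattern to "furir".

tifurirast

"furir" has 2 vowels. The stems with 2 vowels (vusil → tivusilast, dazmop → tidazmopast, ravel → tiravelast) add ti- … -ast around the stem.
So furir → tifurirast.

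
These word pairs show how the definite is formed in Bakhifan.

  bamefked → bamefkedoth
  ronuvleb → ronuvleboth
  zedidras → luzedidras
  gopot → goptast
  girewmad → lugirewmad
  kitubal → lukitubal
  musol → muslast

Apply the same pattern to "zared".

bamefked and girewmad both end in -d yet inflect differently (bamefkedoth, lugirewmad), so the final letter is not what conditions the rule; the last vowel is.
"zared" has last vowel 'e'. The stems whose last vowel is 'e' (ronuvleb → ronuvleboth, bamefked → bamefkedoth) add -oth.
The other patterns: stems whose last vowel is 'a' add the prefix lu-; stems whose last vowel is 'o' delete the last vowel and add -ast.
So zared → zaredoth.

zaredoth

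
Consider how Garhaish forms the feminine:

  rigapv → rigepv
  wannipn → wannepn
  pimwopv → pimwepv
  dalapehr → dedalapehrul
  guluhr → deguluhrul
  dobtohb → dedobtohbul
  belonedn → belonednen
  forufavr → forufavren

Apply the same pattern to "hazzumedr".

hazzumedren

wannipn and belonedn both end in -n yet inflect differently (wannepn, belonednen), so the final letter is not what conditions the rule; the second-to-last letter is.
"hazzumedr" has second-to-last letter 'd'. The one such stem in the data (belonedn → belonednen) adds -en, so the same rule applies.
So hazzumedr → hazzumedren.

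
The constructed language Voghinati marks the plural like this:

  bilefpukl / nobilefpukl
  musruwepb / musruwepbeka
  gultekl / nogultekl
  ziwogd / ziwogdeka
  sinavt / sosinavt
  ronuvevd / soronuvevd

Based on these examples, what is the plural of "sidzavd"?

sosidzavd

ronuvevd and ziwogd both end in -d yet inflect differently (soronuvevd, ziwogdeka), so the final letter is not what conditions the rule; the second-to-last letter is.
"sidzavd" has second-to-last letter 'v'. The stems whose second-to-last letter is 'v' (sinavt → sosinavt, ronuvevd → soronuvevd) add the prefix so-.
The other patterns: stems whose second-to-last letter is 'k' add the prefix no-; stems whose second-to-last letter is 'g' or 'p' add -eka.
So sidzavd → sosidzavd.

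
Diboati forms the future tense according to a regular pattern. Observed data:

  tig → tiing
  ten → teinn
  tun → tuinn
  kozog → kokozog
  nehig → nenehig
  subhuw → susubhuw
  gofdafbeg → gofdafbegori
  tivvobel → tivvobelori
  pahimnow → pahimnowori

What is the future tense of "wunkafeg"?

"wunkafeg" has 3 vowels. The stems with 3 vowels (gofdafbeg → gofdafbegori, tivvobel → tivvobelori, pahimnow → pahimnowori) add -ori.
The other patterns: stems with 1 vowel insert -in- after the first vowel; stems with 2 vowels repeat the first consonant+vowel as a prefix.
So wunkafeg → wunkafegori.

wunkafegori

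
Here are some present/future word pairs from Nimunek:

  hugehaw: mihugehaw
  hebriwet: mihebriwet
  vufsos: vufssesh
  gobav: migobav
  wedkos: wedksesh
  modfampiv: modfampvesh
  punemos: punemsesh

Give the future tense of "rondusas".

gobav and modfampiv both end in -v yet inflect differently (migobav, modfampvesh), so the final letter is not what conditions the rule; the last vowel is.
"rondusas" has last vowel 'a'. The stems whose last vowel is 'a' (hugehaw → mihugehaw, gobav → migobav) add the prefix mi-.
The other pattern: stems whose last vowel is 'i' or 'o' delete the last vowel and add -esh.
So rondusas → mirondusas.

mirondusas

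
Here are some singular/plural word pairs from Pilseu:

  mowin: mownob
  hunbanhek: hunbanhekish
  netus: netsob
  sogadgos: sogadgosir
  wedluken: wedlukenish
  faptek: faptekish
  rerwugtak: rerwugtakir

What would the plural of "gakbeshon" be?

gakbeshonir

"gakbeshon" has last vowel 'o'. The one such stem in the data (sogadgos → sogadgosir) adds -ir, so the same rule applies.
The other patterns: stems whose last vowel is 'e' add -ish; stems whose last vowel is 'i' or 'u' delete the last vowel and add -ob.
So gakbeshon → gakbeshonir.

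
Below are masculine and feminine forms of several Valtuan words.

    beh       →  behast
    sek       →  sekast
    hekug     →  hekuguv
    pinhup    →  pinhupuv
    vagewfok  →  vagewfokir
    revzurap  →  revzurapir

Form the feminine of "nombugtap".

nombugtapir

"nombugtap" has 3 vowels. The stems with 3 vowels (vagewfok → vagewfokir, revzurap → revzurapir) add -ir.
The other patterns: stems with 1 vowel add -ast; stems with 2 vowels add -uv.
So nombugtap → nombugtapir.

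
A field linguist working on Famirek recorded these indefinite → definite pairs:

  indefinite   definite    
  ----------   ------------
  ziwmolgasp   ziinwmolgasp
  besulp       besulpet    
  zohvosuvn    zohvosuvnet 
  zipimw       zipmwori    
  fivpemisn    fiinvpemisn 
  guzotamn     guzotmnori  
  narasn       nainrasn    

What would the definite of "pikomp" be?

"pikomp" has second-to-last letter 'm'. The stems whose second-to-last letter is 'm' (zipimw → zipmwori, guzotamn → guzotmnori) delete the last vowel and add -ori.
So pikomp → pikmpori.

pikmpori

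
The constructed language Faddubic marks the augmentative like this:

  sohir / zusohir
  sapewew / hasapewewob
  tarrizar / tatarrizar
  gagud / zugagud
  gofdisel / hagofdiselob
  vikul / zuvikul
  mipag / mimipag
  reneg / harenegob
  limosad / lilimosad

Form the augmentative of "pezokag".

"pezokag" has last vowel 'a'. The stems whose last vowel is 'a' (tarrizar → tatarrizar, limosad → lilimosad, mipag → mimipag) repeat the first consonant+vowel as a prefix.
So pezokag → pepezokag.

pepezokag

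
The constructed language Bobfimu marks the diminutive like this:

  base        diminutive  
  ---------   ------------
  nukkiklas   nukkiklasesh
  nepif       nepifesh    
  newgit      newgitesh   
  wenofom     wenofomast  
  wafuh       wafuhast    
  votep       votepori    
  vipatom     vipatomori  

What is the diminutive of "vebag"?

vebagori

wenofom and vipatom both end in -m yet inflect differently (wenofomast, vipatomori), so the final letter is not what conditions the rule; the first letter is.
"vebag" begins with v-. The stems beginning with v- (votep → votepori, vipatom → vipatomori) add -ori.
The other patterns: stems beginning with n- add -esh; stems beginning with w- add -ast.
So vebag → vebagori.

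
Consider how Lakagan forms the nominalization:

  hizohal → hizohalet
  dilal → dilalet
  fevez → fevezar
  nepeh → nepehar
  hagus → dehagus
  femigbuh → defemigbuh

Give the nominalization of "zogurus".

nepeh and femigbuh both end in -h yet inflect differently (nepehar, defemigbuh), so the final letter is not what conditions the rule; the last vowel is.
"zogurus" has last vowel 'u'. The stems whose last vowel is 'u' (hagus → dehagus, femigbuh → defemigbuh) add the prefix de-.
The other patterns: stems whose last vowel is 'a' add -et; stems whose last vowel is 'e' add -ar.
So zogurus → dezogurus.

dezogurus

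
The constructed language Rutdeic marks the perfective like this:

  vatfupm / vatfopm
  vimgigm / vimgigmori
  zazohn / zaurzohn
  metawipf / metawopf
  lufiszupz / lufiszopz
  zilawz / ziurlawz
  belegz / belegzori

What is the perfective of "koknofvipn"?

vatfupm and vimgigm both end in -m yet inflect differently (vatfopm, vimgigmori), so the final letter is not what conditions the rule; the second-to-last letter is.
"koknofvipn" has second-to-last letter 'p'. The stems whose second-to-last letter is 'p' (metawipf → metawopf, vatfupm → vatfopm, lufiszupz → lufiszopz) change the last vowel to 'o'.
So koknofvipn → koknofvopn.

koknofvopn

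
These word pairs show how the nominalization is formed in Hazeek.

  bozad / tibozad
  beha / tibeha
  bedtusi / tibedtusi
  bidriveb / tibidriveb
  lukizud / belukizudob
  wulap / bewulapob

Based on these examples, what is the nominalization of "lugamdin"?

"lugamdin" begins with l-. The one such stem in the data (lukizud → belukizudob) adds be- … -ob around the stem, so the same rule applies.
The other pattern: stems beginning with b- add the prefix ti-.
So lugamdin → belugamdinob.

belugamdinob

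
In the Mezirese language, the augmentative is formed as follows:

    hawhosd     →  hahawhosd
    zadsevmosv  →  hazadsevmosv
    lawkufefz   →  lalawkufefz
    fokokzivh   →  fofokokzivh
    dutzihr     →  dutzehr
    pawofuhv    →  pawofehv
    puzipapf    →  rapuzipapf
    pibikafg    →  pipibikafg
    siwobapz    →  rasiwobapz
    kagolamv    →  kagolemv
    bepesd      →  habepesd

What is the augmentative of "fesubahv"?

fesubehv

"fesubahv" has second-to-last letter 'h'. The stems whose second-to-last letter is 'h' (dutzihr → dutzehr, pawofuhv → pawofehv) change the last vowel to 'e'.
The other patterns: stems whose second-to-last letter is 's' add the prefix ha-; stems whose second-to-last letter is 'p' add the prefix ra-; stems whose second-to-last letter is 'f' or 'v' repeat the first consonant+vowel as a prefix.
So fesubahv → fesubehv.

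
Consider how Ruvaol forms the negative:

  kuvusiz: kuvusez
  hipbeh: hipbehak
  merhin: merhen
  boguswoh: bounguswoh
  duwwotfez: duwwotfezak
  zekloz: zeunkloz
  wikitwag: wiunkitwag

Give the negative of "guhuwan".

kuvusiz and duwwotfez both end in -z yet inflect differently (kuvusez, duwwotfezak), so the final letter is not what conditions the rule; the last vowel is.
"guhuwan" has last vowel 'a'. The one such stem in the data (wikitwag → wiunkitwag) inserts -un- after the first vowel (as do zekloz, boguswoh), so the same rule applies.
The other patterns: stems whose last vowel is 'i' change the last vowel to 'e'; stems whose last vowel is 'e' add -ak.
So guhuwan → guunhuwan.

guunhuwan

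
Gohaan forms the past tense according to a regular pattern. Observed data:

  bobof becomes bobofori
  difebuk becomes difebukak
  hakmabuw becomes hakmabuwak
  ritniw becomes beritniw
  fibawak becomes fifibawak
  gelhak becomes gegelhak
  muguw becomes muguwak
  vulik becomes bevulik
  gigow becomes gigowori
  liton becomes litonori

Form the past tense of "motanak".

gigow and ritniw both end in -w yet inflect differently (gigowori, beritniw), so the final letter is not what conditions the rule; the last vowel is.
"motanak" has last vowel 'a'. The stems whose last vowel is 'a' (gelhak → gegelhak, fibawak → fifibawak) repeat the first consonant+vowel as a prefix.
The other patterns: stems whose last vowel is 'o' add -ori; stems whose last vowel is 'i' add the prefix be-; stems whose last vowel is 'u' add -ak.
So motanak → momotanak.

momotanak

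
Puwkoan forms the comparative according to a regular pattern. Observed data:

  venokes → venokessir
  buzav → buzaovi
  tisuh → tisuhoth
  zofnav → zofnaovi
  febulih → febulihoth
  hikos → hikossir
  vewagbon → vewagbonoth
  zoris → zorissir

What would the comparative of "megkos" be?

megkossir

hikos and vewagbon both have last vowel 'o' yet inflect differently (hikossir, vewagbonoth), so the last vowel is not what conditions the rule; the final letter is.
"megkos" ends in -s. The stems ending in -s (zoris → zorissir, venokes → venokessir, hikos → hikossir) double the final consonant and add -ir.
So megkos → megkossir.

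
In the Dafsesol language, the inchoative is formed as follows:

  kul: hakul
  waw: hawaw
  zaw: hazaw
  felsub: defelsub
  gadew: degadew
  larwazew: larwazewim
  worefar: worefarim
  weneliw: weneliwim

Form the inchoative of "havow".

dehavow

"havow" has 2 vowels. The stems with 2 vowels (felsub → defelsub, gadew → degadew) add the prefix de-.
So havow → dehavow.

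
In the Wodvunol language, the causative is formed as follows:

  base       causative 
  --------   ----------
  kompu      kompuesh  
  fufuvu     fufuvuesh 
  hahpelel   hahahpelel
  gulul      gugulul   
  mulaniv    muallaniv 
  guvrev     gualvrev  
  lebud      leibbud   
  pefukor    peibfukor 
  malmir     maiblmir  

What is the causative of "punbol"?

"punbol" ends in -l. The stems ending in -l (hahpelel → hahahpelel, gulul → gugulul) repeat the first consonant+vowel as a prefix.
So punbol → pupunbol.

pupunbol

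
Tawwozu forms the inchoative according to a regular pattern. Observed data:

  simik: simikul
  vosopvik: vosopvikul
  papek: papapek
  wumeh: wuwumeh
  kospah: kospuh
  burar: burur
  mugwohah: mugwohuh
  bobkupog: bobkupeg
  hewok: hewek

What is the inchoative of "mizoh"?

"mizoh" has last vowel 'o'. The stems whose last vowel is 'o' (bobkupog → bobkupeg, hewok → hewek) change the last vowel to 'e'.
The other patterns: stems whose last vowel is 'i' add -ul; stems whose last vowel is 'e' repeat the first consonant+vowel as a prefix; stems whose last vowel is 'a' change the last vowel to 'u'.
So mizoh → mizeh.

mizeh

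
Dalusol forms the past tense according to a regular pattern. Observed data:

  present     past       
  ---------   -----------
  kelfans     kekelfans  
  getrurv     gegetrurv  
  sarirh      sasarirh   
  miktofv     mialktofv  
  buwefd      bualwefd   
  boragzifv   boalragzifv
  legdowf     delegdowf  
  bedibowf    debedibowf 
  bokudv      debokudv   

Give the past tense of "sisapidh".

"sisapidh" has second-to-last letter 'd'. The one such stem in the data (bokudv → debokudv) adds the prefix de-, so the same rule applies.
The other patterns: stems whose second-to-last letter is 'n' or 'r' repeat the first consonant+vowel as a prefix; stems whose second-to-last letter is 'f' insert -al- after the first vowel.
So sisapidh → desisapidh.

desisapidh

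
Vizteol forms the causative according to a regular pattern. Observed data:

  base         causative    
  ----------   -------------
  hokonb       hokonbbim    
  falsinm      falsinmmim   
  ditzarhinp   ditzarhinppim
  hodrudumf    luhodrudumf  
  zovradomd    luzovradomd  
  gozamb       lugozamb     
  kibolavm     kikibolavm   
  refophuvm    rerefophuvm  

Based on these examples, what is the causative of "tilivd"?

titilivd

"tilivd" has second-to-last letter 'v'. The stems whose second-to-last letter is 'v' (kibolavm → kikibolavm, refophuvm → rerefophuvm) repeat the first consonant+vowel as a prefix.
The other patterns: stems whose second-to-last letter is 'n' double the final consonant and add -im; stems whose second-to-last letter is 'm' add the prefix lu-.
So tilivd → titilivd.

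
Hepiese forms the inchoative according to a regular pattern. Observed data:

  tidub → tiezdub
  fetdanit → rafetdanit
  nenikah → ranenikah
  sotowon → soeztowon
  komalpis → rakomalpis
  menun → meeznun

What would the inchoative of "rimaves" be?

rarimaves

sotowon and nenikah both have 3 vowels yet inflect differently (soeztowon, ranenikah), so the number of vowels is not what conditions the rule; the final letter is.
"rimaves" ends in -s. The one such stem in the data (komalpis → rakomalpis) adds the prefix ra-, so the same rule applies.
So rimaves → rarimaves.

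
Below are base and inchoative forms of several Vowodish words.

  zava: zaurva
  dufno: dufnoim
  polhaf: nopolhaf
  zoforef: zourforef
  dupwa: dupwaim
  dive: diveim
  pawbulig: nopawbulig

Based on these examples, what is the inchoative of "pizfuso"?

polhaf and zoforef both end in -f yet inflect differently (nopolhaf, zourforef), so the final letter is not what conditions the rule; the first letter is.
"pizfuso" begins with p-. The stems beginning with p- (polhaf → nopolhaf, pawbulig → nopawbulig) add the prefix no-.
The other patterns: stems beginning with z- insert -ur- after the first vowel; stems beginning with d- add -im.
So pizfuso → nopizfuso.

nopizfuso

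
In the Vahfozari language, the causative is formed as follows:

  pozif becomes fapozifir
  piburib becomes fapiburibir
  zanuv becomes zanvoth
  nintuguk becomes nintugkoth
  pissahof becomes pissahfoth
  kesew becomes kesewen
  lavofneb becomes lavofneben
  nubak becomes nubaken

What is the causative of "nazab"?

nazaben

"nazab" has last vowel 'a'. The one such stem in the data (nubak → nubaken) adds -en, so the same rule applies.
So nazab → nazaben.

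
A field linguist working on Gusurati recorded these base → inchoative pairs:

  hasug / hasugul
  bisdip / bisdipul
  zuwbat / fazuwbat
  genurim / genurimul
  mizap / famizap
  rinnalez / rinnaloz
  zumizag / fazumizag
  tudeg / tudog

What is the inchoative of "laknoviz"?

laknovizul

"laknoviz" has last vowel 'i'. The stems whose last vowel is 'i' (genurim → genurimul, bisdip → bisdipul) add -ul.
The other patterns: stems whose last vowel is 'e' change the last vowel to 'o'; stems whose last vowel is 'a' add the prefix fa-.
So laknoviz → laknovizul.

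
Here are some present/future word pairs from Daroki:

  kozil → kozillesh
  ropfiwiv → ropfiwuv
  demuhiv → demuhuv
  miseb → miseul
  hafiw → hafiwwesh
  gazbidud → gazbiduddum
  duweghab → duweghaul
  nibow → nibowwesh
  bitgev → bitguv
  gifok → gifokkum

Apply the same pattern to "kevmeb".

kevmeul

"kevmeb" ends in -b. The stems ending in -b (miseb → miseul, duweghab → duweghaul) drop the final letter and add -ul.
The other patterns: stems ending in -v change the last vowel to 'u'; stems ending in -l or -w double the final consonant and add -esh; stems ending in -d or -k double the final consonant and add -um.
So kevmeb → kevmeul.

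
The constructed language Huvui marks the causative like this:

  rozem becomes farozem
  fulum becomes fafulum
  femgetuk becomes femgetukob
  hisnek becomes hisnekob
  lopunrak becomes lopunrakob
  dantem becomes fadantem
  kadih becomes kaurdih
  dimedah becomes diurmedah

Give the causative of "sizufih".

fulum and femgetuk both have last vowel 'u' yet inflect differently (fafulum, femgetukob), so the last vowel is not what conditions the rule; the final letter is.
"sizufih" ends in -h. The stems ending in -h (kadih → kaurdih, dimedah → diurmedah) insert -ur- after the first vowel.
The other patterns: stems ending in -m add the prefix fa-; stems ending in -k add -ob.
So sizufih → siurzufih.

siurzufih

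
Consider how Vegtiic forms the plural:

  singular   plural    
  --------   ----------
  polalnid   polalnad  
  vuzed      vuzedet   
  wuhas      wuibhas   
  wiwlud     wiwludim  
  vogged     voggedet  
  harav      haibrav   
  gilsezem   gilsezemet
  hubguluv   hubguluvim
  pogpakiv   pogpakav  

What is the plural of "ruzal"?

hubguluv and harav both end in -v yet inflect differently (hubguluvim, haibrav), so the final letter is not what conditions the rule; the last vowel is.
"ruzal" has last vowel 'a'. The stems whose last vowel is 'a' (harav → haibrav, wuhas → wuibhas) insert -ib- after the first vowel.
The other patterns: stems whose last vowel is 'u' add -im; stems whose last vowel is 'e' add -et; stems whose last vowel is 'i' change the last vowel to 'a'.
So ruzal → ruibzal.

ruibzal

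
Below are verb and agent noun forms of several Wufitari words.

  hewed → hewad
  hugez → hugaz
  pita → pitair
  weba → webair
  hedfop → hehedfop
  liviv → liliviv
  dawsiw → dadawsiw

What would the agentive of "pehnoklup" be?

pepehnoklup

"pehnoklup" ends in -p. The one such stem in the data (hedfop → hehedfop) repeats the first consonant+vowel as a prefix (as do liviv, dawsiw), so the same rule applies.
So pehnoklup → pepehnoklup.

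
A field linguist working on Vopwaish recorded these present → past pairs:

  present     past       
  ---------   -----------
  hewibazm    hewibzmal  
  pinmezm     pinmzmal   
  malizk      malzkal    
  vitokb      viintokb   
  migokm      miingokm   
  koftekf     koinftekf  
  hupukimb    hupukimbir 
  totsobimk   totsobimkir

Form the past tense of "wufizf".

wufzfal

hewibazm and migokm both end in -m yet inflect differently (hewibzmal, miingokm), so the final letter is not what conditions the rule; the second-to-last letter is.
"wufizf" has second-to-last letter 'z'. The stems whose second-to-last letter is 'z' (hewibazm → hewibzmal, pinmezm → pinmzmal, malizk → malzkal) delete the last vowel and add -al.
So wufizf → wufzfal.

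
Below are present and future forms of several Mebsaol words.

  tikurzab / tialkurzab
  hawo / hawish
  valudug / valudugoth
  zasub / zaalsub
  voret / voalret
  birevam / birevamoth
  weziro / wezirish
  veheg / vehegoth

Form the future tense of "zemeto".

tikurzab and birevam both have last vowel 'a' yet inflect differently (tialkurzab, birevamoth), so the last vowel is not what conditions the rule; the final letter is.
"zemeto" ends in -o. The stems ending in -o (hawo → hawish, weziro → wezirish) drop the final letter and add -ish.
The other patterns: stems ending in -b or -t insert -al- after the first vowel; stems ending in -g or -m add -oth.
So zemeto → zemetish.

zemetish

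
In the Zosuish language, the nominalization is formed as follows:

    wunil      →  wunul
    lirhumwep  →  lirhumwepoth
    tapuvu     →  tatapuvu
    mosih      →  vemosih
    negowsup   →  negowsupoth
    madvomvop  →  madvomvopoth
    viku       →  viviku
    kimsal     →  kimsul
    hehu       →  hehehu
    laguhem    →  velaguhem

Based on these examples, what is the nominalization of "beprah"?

vebeprah

hehu and negowsup both have last vowel 'u' yet inflect differently (hehehu, negowsupoth), so the last vowel is not what conditions the rule; the final letter is.
"beprah" ends in -h. The one such stem in the data (mosih → vemosih) adds the prefix ve-, so the same rule applies.
The other patterns: stems ending in -u repeat the first consonant+vowel as a prefix; stems ending in -l change the last vowel to 'u'; stems ending in -p add -oth.
So beprah → vebeprah.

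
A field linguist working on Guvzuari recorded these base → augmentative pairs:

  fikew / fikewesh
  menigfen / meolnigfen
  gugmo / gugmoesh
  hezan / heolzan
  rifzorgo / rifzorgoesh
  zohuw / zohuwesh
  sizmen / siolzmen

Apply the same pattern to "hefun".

sizmen and fikew both have last vowel 'e' yet inflect differently (siolzmen, fikewesh), so the last vowel is not what conditions the rule; the final letter is.
"hefun" ends in -n. The stems ending in -n (sizmen → siolzmen, menigfen → meolnigfen, hezan → heolzan) insert -ol- after the first vowel.
So hefun → heolfun.

heolfun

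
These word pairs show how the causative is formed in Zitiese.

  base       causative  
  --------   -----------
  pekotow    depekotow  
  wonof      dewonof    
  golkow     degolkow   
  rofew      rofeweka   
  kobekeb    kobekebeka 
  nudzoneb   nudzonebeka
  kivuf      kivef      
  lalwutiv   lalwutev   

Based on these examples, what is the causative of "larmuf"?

larmef

pekotow and rofew both end in -w yet inflect differently (depekotow, rofeweka), so the final letter is not what conditions the rule; the last vowel is.
"larmuf" has last vowel 'u'. The one such stem in the data (kivuf → kivef) changes the last vowel to 'e' (as does lalwutiv), so the same rule applies.
The other patterns: stems whose last vowel is 'o' add the prefix de-; stems whose last vowel is 'e' add -eka.
So larmuf → larmef.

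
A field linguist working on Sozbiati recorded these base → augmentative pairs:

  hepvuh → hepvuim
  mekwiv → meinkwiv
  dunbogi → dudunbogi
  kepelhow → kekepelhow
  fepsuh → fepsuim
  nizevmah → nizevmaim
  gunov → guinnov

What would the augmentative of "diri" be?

"diri" ends in -i. The one such stem in the data (dunbogi → dudunbogi) repeats the first consonant+vowel as a prefix (as does kepelhow), so the same rule applies.
So diri → didiri.

didiri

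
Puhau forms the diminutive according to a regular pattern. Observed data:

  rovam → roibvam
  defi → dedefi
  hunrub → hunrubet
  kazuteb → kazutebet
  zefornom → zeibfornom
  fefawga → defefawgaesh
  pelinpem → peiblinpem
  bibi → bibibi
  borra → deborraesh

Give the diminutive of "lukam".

"lukam" ends in -m. The stems ending in -m (zefornom → zeibfornom, rovam → roibvam, pelinpem → peiblinpem) insert -ib- after the first vowel.
The other patterns: stems ending in -i repeat the first consonant+vowel as a prefix; stems ending in -a add de- … -esh around the stem; stems ending in -b add -et.
So lukam → luibkam.

luibkam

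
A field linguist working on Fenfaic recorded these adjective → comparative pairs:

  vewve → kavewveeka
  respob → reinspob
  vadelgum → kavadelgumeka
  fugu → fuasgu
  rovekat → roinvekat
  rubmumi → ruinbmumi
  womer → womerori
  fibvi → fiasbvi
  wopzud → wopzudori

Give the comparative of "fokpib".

"fokpib" begins with f-. The stems beginning with f- (fugu → fuasgu, fibvi → fiasbvi) insert -as- after the first vowel.
The other patterns: stems beginning with r- insert -in- after the first vowel; stems beginning with w- add -ori; stems beginning with v- add ka- … -eka around the stem.
So fokpib → foaskpib.

foaskpib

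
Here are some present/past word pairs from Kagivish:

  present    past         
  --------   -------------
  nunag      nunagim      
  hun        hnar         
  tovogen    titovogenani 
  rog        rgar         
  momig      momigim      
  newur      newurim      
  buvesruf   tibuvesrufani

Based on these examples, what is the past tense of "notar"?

notarim

"notar" has 2 vowels. The stems with 2 vowels (newur → newurim, nunag → nunagim, momig → momigim) add -im.
So notar → notarim.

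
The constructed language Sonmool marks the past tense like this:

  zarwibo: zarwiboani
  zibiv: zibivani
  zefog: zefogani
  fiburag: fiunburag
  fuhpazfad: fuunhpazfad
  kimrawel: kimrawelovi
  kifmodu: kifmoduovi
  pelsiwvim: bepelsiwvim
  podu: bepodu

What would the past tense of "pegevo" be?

zefog and fiburag both end in -g yet inflect differently (zefogani, fiunburag), so the final letter is not what conditions the rule; the first letter is.
"pegevo" begins with p-. The stems beginning with p- (pelsiwvim → bepelsiwvim, podu → bepodu) add the prefix be-.
So pegevo → bepegevo.

bepegevo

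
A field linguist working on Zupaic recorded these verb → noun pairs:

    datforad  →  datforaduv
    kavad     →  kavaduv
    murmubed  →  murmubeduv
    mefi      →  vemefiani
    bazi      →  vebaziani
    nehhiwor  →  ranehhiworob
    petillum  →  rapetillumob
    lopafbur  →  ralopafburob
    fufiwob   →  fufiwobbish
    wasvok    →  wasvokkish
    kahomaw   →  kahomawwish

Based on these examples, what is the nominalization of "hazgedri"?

nehhiwor and fufiwob both have last vowel 'o' yet inflect differently (ranehhiworob, fufiwobbish), so the last vowel is not what conditions the rule; the final letter is.
"hazgedri" ends in -i. The stems ending in -i (mefi → vemefiani, bazi → vebaziani) add ve- … -ani around the stem.
The other patterns: stems ending in -d add -uv; stems ending in -m or -r add ra- … -ob around the stem; stems ending in -b, -k or -w double the final consonant and add -ish.
So hazgedri → vehazgedriani.

vehazgedriani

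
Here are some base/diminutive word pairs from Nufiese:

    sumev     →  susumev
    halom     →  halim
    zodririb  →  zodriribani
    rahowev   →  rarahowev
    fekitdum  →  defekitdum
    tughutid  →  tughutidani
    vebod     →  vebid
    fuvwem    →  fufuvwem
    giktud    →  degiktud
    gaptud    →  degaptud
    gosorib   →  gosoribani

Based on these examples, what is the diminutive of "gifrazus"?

"gifrazus" has last vowel 'u'. The stems whose last vowel is 'u' (fekitdum → defekitdum, giktud → degiktud, gaptud → degaptud) add the prefix de-.
So gifrazus → degifrazus.

degifrazus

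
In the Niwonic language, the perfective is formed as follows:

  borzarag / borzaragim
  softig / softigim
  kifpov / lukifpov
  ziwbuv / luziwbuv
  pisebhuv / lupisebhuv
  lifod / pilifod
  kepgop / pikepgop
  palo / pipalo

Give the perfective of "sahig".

sahigim

"sahig" ends in -g. The stems ending in -g (borzarag → borzaragim, softig → softigim) add -im.
So sahig → sahigim.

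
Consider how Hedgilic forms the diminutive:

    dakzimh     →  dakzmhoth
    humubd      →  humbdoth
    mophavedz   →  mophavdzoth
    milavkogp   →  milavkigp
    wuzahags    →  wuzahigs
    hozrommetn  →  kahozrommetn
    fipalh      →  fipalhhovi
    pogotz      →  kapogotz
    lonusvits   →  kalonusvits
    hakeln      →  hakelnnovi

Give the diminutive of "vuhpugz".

"vuhpugz" has second-to-last letter 'g'. The stems whose second-to-last letter is 'g' (milavkogp → milavkigp, wuzahags → wuzahigs) change the last vowel to 'i'.
So vuhpugz → vuhpigz.

vuhpigz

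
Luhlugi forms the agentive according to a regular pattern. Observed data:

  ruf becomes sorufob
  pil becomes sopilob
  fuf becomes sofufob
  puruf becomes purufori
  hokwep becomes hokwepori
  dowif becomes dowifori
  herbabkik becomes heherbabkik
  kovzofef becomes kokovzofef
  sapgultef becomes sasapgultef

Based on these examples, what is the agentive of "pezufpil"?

ruf and puruf both end in -f yet inflect differently (sorufob, purufori), so the final letter is not what conditions the rule; the number of vowels is.
"pezufpil" has 3 vowels. The stems with 3 vowels (herbabkik → heherbabkik, kovzofef → kokovzofef, sapgultef → sasapgultef) repeat the first consonant+vowel as a prefix.
The other patterns: stems with 1 vowel add so- … -ob around the stem; stems with 2 vowels add -ori.
So pezufpil → pepezufpil.

pepezufpil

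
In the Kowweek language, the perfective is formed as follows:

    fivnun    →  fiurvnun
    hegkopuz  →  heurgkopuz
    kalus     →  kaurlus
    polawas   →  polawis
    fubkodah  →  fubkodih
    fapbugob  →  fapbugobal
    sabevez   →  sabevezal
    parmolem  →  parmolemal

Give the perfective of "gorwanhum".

gourrwanhum

"gorwanhum" has last vowel 'u'. The stems whose last vowel is 'u' (fivnun → fiurvnun, hegkopuz → heurgkopuz, kalus → kaurlus) insert -ur- after the first vowel.
So gorwanhum → gourrwanhum.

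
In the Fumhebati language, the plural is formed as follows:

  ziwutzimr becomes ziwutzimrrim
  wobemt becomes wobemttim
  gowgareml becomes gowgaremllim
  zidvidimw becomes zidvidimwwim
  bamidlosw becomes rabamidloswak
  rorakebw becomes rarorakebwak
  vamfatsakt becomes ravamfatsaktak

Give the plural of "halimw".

halimwwim

zidvidimw and bamidlosw both end in -w yet inflect differently (zidvidimwwim, rabamidloswak), so the final letter is not what conditions the rule; the second-to-last letter is.
"halimw" has second-to-last letter 'm'. The stems whose second-to-last letter is 'm' (ziwutzimr → ziwutzimrrim, wobemt → wobemttim, gowgareml → gowgaremllim) double the final consonant and add -im.
So halimw → halimwwim.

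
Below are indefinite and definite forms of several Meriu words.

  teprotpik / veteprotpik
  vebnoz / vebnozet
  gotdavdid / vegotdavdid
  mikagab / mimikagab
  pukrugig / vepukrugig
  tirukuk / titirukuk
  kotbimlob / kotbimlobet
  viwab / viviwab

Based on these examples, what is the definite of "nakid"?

venakid

kotbimlob and viwab both end in -b yet inflect differently (kotbimlobet, viviwab), so the final letter is not what conditions the rule; the last vowel is.
"nakid" has last vowel 'i'. The stems whose last vowel is 'i' (pukrugig → vepukrugig, teprotpik → veteprotpik, gotdavdid → vegotdavdid) add the prefix ve-.
The other patterns: stems whose last vowel is 'o' add -et; stems whose last vowel is 'a' or 'u' repeat the first consonant+vowel as a prefix.
So nakid → venakid.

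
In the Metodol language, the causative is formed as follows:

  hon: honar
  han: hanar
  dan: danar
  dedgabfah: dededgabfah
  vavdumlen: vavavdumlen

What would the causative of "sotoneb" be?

hon and vavdumlen both end in -n yet inflect differently (honar, vavavdumlen), so the final letter is not what conditions the rule; the number of vowels is.
"sotoneb" has 3 vowels. The stems with 3 vowels (dedgabfah → dededgabfah, vavdumlen → vavavdumlen) repeat the first consonant+vowel as a prefix.
So sotoneb → sosotoneb.

sosotoneb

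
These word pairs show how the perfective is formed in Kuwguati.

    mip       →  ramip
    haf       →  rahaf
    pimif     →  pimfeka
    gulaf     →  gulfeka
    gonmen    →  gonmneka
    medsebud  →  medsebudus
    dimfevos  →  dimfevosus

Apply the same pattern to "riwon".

riwneka

"riwon" has 2 vowels. The stems with 2 vowels (pimif → pimfeka, gulaf → gulfeka, gonmen → gonmneka) delete the last vowel and add -eka.
So riwon → riwneka.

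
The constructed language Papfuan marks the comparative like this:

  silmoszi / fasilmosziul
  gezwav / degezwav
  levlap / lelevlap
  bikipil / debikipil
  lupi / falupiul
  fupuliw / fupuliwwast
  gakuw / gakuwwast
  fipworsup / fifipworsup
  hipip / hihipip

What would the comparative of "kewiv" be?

dekewiv

fupuliw and lupi both have last vowel 'i' yet inflect differently (fupuliwwast, falupiul), so the last vowel is not what conditions the rule; the final letter is.
"kewiv" ends in -v. The one such stem in the data (gezwav → degezwav) adds the prefix de-, so the same rule applies.
So kewiv → dekewiv.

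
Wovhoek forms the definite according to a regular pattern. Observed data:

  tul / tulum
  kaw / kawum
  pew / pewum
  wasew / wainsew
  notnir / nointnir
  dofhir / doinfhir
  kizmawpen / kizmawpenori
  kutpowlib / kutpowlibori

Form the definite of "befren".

beinfren

kaw and wasew both end in -w yet inflect differently (kawum, wainsew), so the final letter is not what conditions the rule; the number of vowels is.
"befren" has 2 vowels. The stems with 2 vowels (wasew → wainsew, notnir → nointnir, dofhir → doinfhir) insert -in- after the first vowel.
The other patterns: stems with 1 vowel add -um; stems with 3 vowels add -ori.
So befren → beinfren.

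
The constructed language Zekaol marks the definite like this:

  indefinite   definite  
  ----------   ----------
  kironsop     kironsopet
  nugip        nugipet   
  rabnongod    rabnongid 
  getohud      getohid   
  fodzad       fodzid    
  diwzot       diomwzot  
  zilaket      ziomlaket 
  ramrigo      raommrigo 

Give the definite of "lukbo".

kironsop and rabnongod both have last vowel 'o' yet inflect differently (kironsopet, rabnongid), so the last vowel is not what conditions the rule; the final letter is.
"lukbo" ends in -o. The one such stem in the data (ramrigo → raommrigo) inserts -om- after the first vowel (as do diwzot, zilaket), so the same rule applies.
The other patterns: stems ending in -p add -et; stems ending in -d change the last vowel to 'i'.
So lukbo → luomkbo.

luomkbo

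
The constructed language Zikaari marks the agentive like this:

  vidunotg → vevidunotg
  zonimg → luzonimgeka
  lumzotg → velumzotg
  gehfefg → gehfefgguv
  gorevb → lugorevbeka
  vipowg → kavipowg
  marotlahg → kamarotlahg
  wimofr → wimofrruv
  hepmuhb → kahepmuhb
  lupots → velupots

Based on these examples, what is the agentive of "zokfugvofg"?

vipowg and lumzotg both end in -g yet inflect differently (kavipowg, velumzotg), so the final letter is not what conditions the rule; the second-to-last letter is.
"zokfugvofg" has second-to-last letter 'f'. The stems whose second-to-last letter is 'f' (wimofr → wimofrruv, gehfefg → gehfefgguv) double the final consonant and add -uv.
The other patterns: stems whose second-to-last letter is 'h' or 'w' add the prefix ka-; stems whose second-to-last letter is 't' add the prefix ve-; stems whose second-to-last letter is 'm' or 'v' add lu- … -eka around the stem.
So zokfugvofg → zokfugvofgguv.

zokfugvofgguv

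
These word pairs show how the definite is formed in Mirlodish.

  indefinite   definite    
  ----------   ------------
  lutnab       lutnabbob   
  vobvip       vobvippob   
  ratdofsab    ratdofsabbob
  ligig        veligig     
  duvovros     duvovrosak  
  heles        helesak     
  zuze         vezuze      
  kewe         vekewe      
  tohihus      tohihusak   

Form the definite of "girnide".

vegirnide

"girnide" ends in -e. The stems ending in -e (kewe → vekewe, zuze → vezuze) add the prefix ve-.
The other patterns: stems ending in -b or -p double the final consonant and add -ob; stems ending in -s add -ak.
So girnide → vegirnide.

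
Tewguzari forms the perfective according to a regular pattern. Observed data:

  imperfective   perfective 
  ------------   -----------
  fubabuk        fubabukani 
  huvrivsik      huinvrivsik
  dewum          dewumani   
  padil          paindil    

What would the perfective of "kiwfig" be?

kiinwfig

fubabuk and huvrivsik both end in -k yet inflect differently (fubabukani, huinvrivsik), so the final letter is not what conditions the rule; the last vowel is.
"kiwfig" has last vowel 'i'. The stems whose last vowel is 'i' (padil → paindil, huvrivsik → huinvrivsik) insert -in- after the first vowel.
So kiwfig → kiinwfig.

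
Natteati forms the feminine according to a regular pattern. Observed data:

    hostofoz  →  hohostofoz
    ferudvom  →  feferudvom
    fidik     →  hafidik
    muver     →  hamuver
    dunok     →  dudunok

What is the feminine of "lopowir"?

halopowir

fidik and dunok both end in -k yet inflect differently (hafidik, dudunok), so the final letter is not what conditions the rule; the last vowel is.
"lopowir" has last vowel 'i'. The one such stem in the data (fidik → hafidik) adds the prefix ha-, so the same rule applies.
The other pattern: stems whose last vowel is 'o' repeat the first consonant+vowel as a prefix.
So lopowir → halopowir.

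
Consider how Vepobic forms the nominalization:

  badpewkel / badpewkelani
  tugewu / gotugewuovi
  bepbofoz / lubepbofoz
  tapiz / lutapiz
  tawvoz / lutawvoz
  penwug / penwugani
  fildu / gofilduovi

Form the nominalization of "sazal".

tugewu and penwug both have last vowel 'u' yet inflect differently (gotugewuovi, penwugani), so the last vowel is not what conditions the rule; the final letter is.
"sazal" ends in -l. The one such stem in the data (badpewkel → badpewkelani) adds -ani, so the same rule applies.
The other patterns: stems ending in -u add go- … -ovi around the stem; stems ending in -z add the prefix lu-.
So sazal → sazalani.

sazalani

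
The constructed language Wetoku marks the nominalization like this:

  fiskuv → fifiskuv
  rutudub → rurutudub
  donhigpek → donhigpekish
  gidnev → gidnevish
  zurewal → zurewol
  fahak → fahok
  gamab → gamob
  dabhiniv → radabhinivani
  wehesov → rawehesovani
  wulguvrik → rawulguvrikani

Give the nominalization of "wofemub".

fiskuv and gidnev both end in -v yet inflect differently (fifiskuv, gidnevish), so the final letter is not what conditions the rule; the last vowel is.
"wofemub" has last vowel 'u'. The stems whose last vowel is 'u' (fiskuv → fifiskuv, rutudub → rurutudub) repeat the first consonant+vowel as a prefix.
So wofemub → wowofemub.

wowofemub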